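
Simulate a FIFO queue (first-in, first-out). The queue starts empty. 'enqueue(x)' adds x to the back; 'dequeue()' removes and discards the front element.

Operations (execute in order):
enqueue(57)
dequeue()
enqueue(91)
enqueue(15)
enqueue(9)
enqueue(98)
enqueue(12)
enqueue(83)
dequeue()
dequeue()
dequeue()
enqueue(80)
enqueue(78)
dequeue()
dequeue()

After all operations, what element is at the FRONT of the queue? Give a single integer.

enqueue(57): queue = [57]
dequeue(): queue = []
enqueue(91): queue = [91]
enqueue(15): queue = [91, 15]
enqueue(9): queue = [91, 15, 9]
enqueue(98): queue = [91, 15, 9, 98]
enqueue(12): queue = [91, 15, 9, 98, 12]
enqueue(83): queue = [91, 15, 9, 98, 12, 83]
dequeue(): queue = [15, 9, 98, 12, 83]
dequeue(): queue = [9, 98, 12, 83]
dequeue(): queue = [98, 12, 83]
enqueue(80): queue = [98, 12, 83, 80]
enqueue(78): queue = [98, 12, 83, 80, 78]
dequeue(): queue = [12, 83, 80, 78]
dequeue(): queue = [83, 80, 78]

Answer: 83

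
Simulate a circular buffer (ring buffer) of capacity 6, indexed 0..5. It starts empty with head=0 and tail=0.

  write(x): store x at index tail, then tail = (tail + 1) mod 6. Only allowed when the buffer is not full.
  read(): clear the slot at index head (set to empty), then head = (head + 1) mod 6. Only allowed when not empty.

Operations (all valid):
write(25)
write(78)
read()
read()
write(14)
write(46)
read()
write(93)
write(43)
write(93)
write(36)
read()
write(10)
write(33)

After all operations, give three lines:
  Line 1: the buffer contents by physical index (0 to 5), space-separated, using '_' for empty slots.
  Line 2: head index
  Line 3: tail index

Answer: 93 36 10 33 93 43
4
4

Derivation:
write(25): buf=[25 _ _ _ _ _], head=0, tail=1, size=1
write(78): buf=[25 78 _ _ _ _], head=0, tail=2, size=2
read(): buf=[_ 78 _ _ _ _], head=1, tail=2, size=1
read(): buf=[_ _ _ _ _ _], head=2, tail=2, size=0
write(14): buf=[_ _ 14 _ _ _], head=2, tail=3, size=1
write(46): buf=[_ _ 14 46 _ _], head=2, tail=4, size=2
read(): buf=[_ _ _ 46 _ _], head=3, tail=4, size=1
write(93): buf=[_ _ _ 46 93 _], head=3, tail=5, size=2
write(43): buf=[_ _ _ 46 93 43], head=3, tail=0, size=3
write(93): buf=[93 _ _ 46 93 43], head=3, tail=1, size=4
write(36): buf=[93 36 _ 46 93 43], head=3, tail=2, size=5
read(): buf=[93 36 _ _ 93 43], head=4, tail=2, size=4
write(10): buf=[93 36 10 _ 93 43], head=4, tail=3, size=5
write(33): buf=[93 36 10 33 93 43], head=4, tail=4, size=6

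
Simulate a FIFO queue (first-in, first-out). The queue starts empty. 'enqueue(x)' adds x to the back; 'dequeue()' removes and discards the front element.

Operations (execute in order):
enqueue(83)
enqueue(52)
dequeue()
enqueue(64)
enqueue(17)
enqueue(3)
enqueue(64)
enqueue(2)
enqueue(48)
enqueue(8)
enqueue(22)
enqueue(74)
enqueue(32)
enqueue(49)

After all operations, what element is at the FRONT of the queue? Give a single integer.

enqueue(83): queue = [83]
enqueue(52): queue = [83, 52]
dequeue(): queue = [52]
enqueue(64): queue = [52, 64]
enqueue(17): queue = [52, 64, 17]
enqueue(3): queue = [52, 64, 17, 3]
enqueue(64): queue = [52, 64, 17, 3, 64]
enqueue(2): queue = [52, 64, 17, 3, 64, 2]
enqueue(48): queue = [52, 64, 17, 3, 64, 2, 48]
enqueue(8): queue = [52, 64, 17, 3, 64, 2, 48, 8]
enqueue(22): queue = [52, 64, 17, 3, 64, 2, 48, 8, 22]
enqueue(74): queue = [52, 64, 17, 3, 64, 2, 48, 8, 22, 74]
enqueue(32): queue = [52, 64, 17, 3, 64, 2, 48, 8, 22, 74, 32]
enqueue(49): queue = [52, 64, 17, 3, 64, 2, 48, 8, 22, 74, 32, 49]

Answer: 52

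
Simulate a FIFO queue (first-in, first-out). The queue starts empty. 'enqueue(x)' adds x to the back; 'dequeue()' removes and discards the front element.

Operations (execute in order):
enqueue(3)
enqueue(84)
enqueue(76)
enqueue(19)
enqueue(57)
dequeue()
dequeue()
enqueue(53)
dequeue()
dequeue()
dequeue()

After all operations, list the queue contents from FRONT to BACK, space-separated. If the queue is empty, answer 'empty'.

Answer: 53

Derivation:
enqueue(3): [3]
enqueue(84): [3, 84]
enqueue(76): [3, 84, 76]
enqueue(19): [3, 84, 76, 19]
enqueue(57): [3, 84, 76, 19, 57]
dequeue(): [84, 76, 19, 57]
dequeue(): [76, 19, 57]
enqueue(53): [76, 19, 57, 53]
dequeue(): [19, 57, 53]
dequeue(): [57, 53]
dequeue(): [53]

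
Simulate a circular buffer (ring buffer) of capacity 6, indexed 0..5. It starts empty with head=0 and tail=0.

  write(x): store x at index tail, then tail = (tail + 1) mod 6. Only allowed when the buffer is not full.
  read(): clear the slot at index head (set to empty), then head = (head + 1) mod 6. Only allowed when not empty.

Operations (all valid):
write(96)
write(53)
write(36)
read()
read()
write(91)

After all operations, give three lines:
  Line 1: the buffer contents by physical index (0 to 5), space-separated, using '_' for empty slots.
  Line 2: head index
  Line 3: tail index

write(96): buf=[96 _ _ _ _ _], head=0, tail=1, size=1
write(53): buf=[96 53 _ _ _ _], head=0, tail=2, size=2
write(36): buf=[96 53 36 _ _ _], head=0, tail=3, size=3
read(): buf=[_ 53 36 _ _ _], head=1, tail=3, size=2
read(): buf=[_ _ 36 _ _ _], head=2, tail=3, size=1
write(91): buf=[_ _ 36 91 _ _], head=2, tail=4, size=2

Answer: _ _ 36 91 _ _
2
4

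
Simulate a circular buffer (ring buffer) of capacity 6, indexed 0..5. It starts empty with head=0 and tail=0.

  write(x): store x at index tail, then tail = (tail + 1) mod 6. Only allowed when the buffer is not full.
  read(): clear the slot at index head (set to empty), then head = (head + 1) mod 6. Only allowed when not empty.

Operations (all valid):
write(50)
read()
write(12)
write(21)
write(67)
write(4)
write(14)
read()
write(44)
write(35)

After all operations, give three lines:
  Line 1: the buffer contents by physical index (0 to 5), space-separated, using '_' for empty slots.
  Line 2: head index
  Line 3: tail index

Answer: 44 35 21 67 4 14
2
2

Derivation:
write(50): buf=[50 _ _ _ _ _], head=0, tail=1, size=1
read(): buf=[_ _ _ _ _ _], head=1, tail=1, size=0
write(12): buf=[_ 12 _ _ _ _], head=1, tail=2, size=1
write(21): buf=[_ 12 21 _ _ _], head=1, tail=3, size=2
write(67): buf=[_ 12 21 67 _ _], head=1, tail=4, size=3
write(4): buf=[_ 12 21 67 4 _], head=1, tail=5, size=4
write(14): buf=[_ 12 21 67 4 14], head=1, tail=0, size=5
read(): buf=[_ _ 21 67 4 14], head=2, tail=0, size=4
write(44): buf=[44 _ 21 67 4 14], head=2, tail=1, size=5
write(35): buf=[44 35 21 67 4 14], head=2, tail=2, size=6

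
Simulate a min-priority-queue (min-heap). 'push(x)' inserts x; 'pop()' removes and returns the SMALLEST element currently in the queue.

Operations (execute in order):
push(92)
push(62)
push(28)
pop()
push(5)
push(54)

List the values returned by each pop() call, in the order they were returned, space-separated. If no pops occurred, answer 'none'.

push(92): heap contents = [92]
push(62): heap contents = [62, 92]
push(28): heap contents = [28, 62, 92]
pop() → 28: heap contents = [62, 92]
push(5): heap contents = [5, 62, 92]
push(54): heap contents = [5, 54, 62, 92]

Answer: 28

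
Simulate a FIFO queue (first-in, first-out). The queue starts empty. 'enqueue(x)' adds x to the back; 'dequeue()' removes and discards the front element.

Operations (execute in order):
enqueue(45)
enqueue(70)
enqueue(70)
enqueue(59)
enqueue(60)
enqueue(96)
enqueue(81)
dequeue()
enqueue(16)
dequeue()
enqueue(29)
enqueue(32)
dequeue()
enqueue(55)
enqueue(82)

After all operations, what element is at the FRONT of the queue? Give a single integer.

Answer: 59

Derivation:
enqueue(45): queue = [45]
enqueue(70): queue = [45, 70]
enqueue(70): queue = [45, 70, 70]
enqueue(59): queue = [45, 70, 70, 59]
enqueue(60): queue = [45, 70, 70, 59, 60]
enqueue(96): queue = [45, 70, 70, 59, 60, 96]
enqueue(81): queue = [45, 70, 70, 59, 60, 96, 81]
dequeue(): queue = [70, 70, 59, 60, 96, 81]
enqueue(16): queue = [70, 70, 59, 60, 96, 81, 16]
dequeue(): queue = [70, 59, 60, 96, 81, 16]
enqueue(29): queue = [70, 59, 60, 96, 81, 16, 29]
enqueue(32): queue = [70, 59, 60, 96, 81, 16, 29, 32]
dequeue(): queue = [59, 60, 96, 81, 16, 29, 32]
enqueue(55): queue = [59, 60, 96, 81, 16, 29, 32, 55]
enqueue(82): queue = [59, 60, 96, 81, 16, 29, 32, 55, 82]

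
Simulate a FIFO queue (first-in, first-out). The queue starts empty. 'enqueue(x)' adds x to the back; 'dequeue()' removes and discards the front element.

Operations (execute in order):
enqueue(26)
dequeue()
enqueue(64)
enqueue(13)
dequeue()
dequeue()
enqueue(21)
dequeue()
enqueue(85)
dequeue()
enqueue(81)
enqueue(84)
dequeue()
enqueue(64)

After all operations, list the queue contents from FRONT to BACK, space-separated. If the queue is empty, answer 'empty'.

enqueue(26): [26]
dequeue(): []
enqueue(64): [64]
enqueue(13): [64, 13]
dequeue(): [13]
dequeue(): []
enqueue(21): [21]
dequeue(): []
enqueue(85): [85]
dequeue(): []
enqueue(81): [81]
enqueue(84): [81, 84]
dequeue(): [84]
enqueue(64): [84, 64]

Answer: 84 64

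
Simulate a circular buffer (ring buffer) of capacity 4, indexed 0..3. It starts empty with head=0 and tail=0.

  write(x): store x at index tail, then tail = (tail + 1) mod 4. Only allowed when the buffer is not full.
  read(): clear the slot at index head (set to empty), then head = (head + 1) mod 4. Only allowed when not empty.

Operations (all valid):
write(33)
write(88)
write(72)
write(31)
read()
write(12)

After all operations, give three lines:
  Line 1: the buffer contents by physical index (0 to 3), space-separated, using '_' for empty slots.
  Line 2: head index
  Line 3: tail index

Answer: 12 88 72 31
1
1

Derivation:
write(33): buf=[33 _ _ _], head=0, tail=1, size=1
write(88): buf=[33 88 _ _], head=0, tail=2, size=2
write(72): buf=[33 88 72 _], head=0, tail=3, size=3
write(31): buf=[33 88 72 31], head=0, tail=0, size=4
read(): buf=[_ 88 72 31], head=1, tail=0, size=3
write(12): buf=[12 88 72 31], head=1, tail=1, size=4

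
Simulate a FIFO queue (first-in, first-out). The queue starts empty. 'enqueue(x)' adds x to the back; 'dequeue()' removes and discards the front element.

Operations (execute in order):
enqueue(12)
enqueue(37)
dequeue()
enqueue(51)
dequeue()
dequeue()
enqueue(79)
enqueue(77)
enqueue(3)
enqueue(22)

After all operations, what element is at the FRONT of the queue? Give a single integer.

Answer: 79

Derivation:
enqueue(12): queue = [12]
enqueue(37): queue = [12, 37]
dequeue(): queue = [37]
enqueue(51): queue = [37, 51]
dequeue(): queue = [51]
dequeue(): queue = []
enqueue(79): queue = [79]
enqueue(77): queue = [79, 77]
enqueue(3): queue = [79, 77, 3]
enqueue(22): queue = [79, 77, 3, 22]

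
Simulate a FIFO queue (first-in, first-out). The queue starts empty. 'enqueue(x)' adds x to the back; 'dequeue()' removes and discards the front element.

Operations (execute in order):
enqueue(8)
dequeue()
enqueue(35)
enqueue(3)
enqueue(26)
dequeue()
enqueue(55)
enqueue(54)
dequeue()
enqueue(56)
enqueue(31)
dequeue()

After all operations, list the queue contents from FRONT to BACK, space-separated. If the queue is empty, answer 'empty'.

Answer: 55 54 56 31

Derivation:
enqueue(8): [8]
dequeue(): []
enqueue(35): [35]
enqueue(3): [35, 3]
enqueue(26): [35, 3, 26]
dequeue(): [3, 26]
enqueue(55): [3, 26, 55]
enqueue(54): [3, 26, 55, 54]
dequeue(): [26, 55, 54]
enqueue(56): [26, 55, 54, 56]
enqueue(31): [26, 55, 54, 56, 31]
dequeue(): [55, 54, 56, 31]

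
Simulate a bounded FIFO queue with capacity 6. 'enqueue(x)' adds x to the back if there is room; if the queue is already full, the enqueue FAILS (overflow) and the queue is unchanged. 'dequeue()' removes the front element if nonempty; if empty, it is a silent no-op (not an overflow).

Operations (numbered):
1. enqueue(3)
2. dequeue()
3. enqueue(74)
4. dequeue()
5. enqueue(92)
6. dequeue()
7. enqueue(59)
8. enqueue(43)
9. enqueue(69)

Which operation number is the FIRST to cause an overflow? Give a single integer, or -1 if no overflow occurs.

Answer: -1

Derivation:
1. enqueue(3): size=1
2. dequeue(): size=0
3. enqueue(74): size=1
4. dequeue(): size=0
5. enqueue(92): size=1
6. dequeue(): size=0
7. enqueue(59): size=1
8. enqueue(43): size=2
9. enqueue(69): size=3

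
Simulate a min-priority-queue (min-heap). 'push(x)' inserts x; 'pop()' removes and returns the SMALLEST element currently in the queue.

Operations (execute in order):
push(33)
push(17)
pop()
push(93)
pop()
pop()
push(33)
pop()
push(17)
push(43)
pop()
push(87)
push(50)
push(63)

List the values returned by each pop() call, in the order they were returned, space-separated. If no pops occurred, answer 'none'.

push(33): heap contents = [33]
push(17): heap contents = [17, 33]
pop() → 17: heap contents = [33]
push(93): heap contents = [33, 93]
pop() → 33: heap contents = [93]
pop() → 93: heap contents = []
push(33): heap contents = [33]
pop() → 33: heap contents = []
push(17): heap contents = [17]
push(43): heap contents = [17, 43]
pop() → 17: heap contents = [43]
push(87): heap contents = [43, 87]
push(50): heap contents = [43, 50, 87]
push(63): heap contents = [43, 50, 63, 87]

Answer: 17 33 93 33 17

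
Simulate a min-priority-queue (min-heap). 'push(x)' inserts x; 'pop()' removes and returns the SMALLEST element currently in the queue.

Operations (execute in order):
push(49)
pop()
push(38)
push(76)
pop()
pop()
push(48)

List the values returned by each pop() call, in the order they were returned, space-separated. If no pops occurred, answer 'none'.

push(49): heap contents = [49]
pop() → 49: heap contents = []
push(38): heap contents = [38]
push(76): heap contents = [38, 76]
pop() → 38: heap contents = [76]
pop() → 76: heap contents = []
push(48): heap contents = [48]

Answer: 49 38 76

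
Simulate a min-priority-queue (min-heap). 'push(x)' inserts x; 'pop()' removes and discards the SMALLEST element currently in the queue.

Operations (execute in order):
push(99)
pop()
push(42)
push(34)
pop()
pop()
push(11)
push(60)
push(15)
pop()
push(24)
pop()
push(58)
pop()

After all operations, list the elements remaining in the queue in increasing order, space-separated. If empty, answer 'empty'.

Answer: 58 60

Derivation:
push(99): heap contents = [99]
pop() → 99: heap contents = []
push(42): heap contents = [42]
push(34): heap contents = [34, 42]
pop() → 34: heap contents = [42]
pop() → 42: heap contents = []
push(11): heap contents = [11]
push(60): heap contents = [11, 60]
push(15): heap contents = [11, 15, 60]
pop() → 11: heap contents = [15, 60]
push(24): heap contents = [15, 24, 60]
pop() → 15: heap contents = [24, 60]
push(58): heap contents = [24, 58, 60]
pop() → 24: heap contents = [58, 60]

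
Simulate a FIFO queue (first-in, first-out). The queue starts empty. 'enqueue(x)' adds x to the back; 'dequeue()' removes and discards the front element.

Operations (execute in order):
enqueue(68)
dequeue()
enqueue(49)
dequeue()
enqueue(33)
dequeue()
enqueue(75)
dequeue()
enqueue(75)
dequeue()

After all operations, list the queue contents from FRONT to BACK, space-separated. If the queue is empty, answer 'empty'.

Answer: empty

Derivation:
enqueue(68): [68]
dequeue(): []
enqueue(49): [49]
dequeue(): []
enqueue(33): [33]
dequeue(): []
enqueue(75): [75]
dequeue(): []
enqueue(75): [75]
dequeue(): []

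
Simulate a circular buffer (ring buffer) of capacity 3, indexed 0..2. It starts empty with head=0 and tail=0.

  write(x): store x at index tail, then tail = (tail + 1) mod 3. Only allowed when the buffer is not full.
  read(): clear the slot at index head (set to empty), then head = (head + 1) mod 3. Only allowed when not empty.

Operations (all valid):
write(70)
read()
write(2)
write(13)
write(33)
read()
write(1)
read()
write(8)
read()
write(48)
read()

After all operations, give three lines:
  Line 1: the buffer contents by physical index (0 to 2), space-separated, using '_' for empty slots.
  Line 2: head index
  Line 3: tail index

write(70): buf=[70 _ _], head=0, tail=1, size=1
read(): buf=[_ _ _], head=1, tail=1, size=0
write(2): buf=[_ 2 _], head=1, tail=2, size=1
write(13): buf=[_ 2 13], head=1, tail=0, size=2
write(33): buf=[33 2 13], head=1, tail=1, size=3
read(): buf=[33 _ 13], head=2, tail=1, size=2
write(1): buf=[33 1 13], head=2, tail=2, size=3
read(): buf=[33 1 _], head=0, tail=2, size=2
write(8): buf=[33 1 8], head=0, tail=0, size=3
read(): buf=[_ 1 8], head=1, tail=0, size=2
write(48): buf=[48 1 8], head=1, tail=1, size=3
read(): buf=[48 _ 8], head=2, tail=1, size=2

Answer: 48 _ 8
2
1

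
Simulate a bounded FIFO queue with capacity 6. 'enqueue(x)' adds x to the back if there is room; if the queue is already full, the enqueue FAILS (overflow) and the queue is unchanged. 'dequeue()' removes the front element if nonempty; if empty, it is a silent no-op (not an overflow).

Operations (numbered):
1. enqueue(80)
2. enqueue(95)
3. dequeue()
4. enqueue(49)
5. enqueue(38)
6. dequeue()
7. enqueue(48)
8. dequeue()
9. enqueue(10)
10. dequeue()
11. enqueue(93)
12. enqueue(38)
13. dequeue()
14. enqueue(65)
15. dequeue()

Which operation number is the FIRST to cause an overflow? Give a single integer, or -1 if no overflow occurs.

1. enqueue(80): size=1
2. enqueue(95): size=2
3. dequeue(): size=1
4. enqueue(49): size=2
5. enqueue(38): size=3
6. dequeue(): size=2
7. enqueue(48): size=3
8. dequeue(): size=2
9. enqueue(10): size=3
10. dequeue(): size=2
11. enqueue(93): size=3
12. enqueue(38): size=4
13. dequeue(): size=3
14. enqueue(65): size=4
15. dequeue(): size=3

Answer: -1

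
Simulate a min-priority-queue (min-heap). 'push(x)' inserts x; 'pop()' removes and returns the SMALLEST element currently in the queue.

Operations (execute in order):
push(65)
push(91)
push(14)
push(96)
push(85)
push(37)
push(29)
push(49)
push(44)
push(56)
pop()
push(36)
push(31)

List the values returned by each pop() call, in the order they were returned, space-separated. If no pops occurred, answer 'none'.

Answer: 14

Derivation:
push(65): heap contents = [65]
push(91): heap contents = [65, 91]
push(14): heap contents = [14, 65, 91]
push(96): heap contents = [14, 65, 91, 96]
push(85): heap contents = [14, 65, 85, 91, 96]
push(37): heap contents = [14, 37, 65, 85, 91, 96]
push(29): heap contents = [14, 29, 37, 65, 85, 91, 96]
push(49): heap contents = [14, 29, 37, 49, 65, 85, 91, 96]
push(44): heap contents = [14, 29, 37, 44, 49, 65, 85, 91, 96]
push(56): heap contents = [14, 29, 37, 44, 49, 56, 65, 85, 91, 96]
pop() → 14: heap contents = [29, 37, 44, 49, 56, 65, 85, 91, 96]
push(36): heap contents = [29, 36, 37, 44, 49, 56, 65, 85, 91, 96]
push(31): heap contents = [29, 31, 36, 37, 44, 49, 56, 65, 85, 91, 96]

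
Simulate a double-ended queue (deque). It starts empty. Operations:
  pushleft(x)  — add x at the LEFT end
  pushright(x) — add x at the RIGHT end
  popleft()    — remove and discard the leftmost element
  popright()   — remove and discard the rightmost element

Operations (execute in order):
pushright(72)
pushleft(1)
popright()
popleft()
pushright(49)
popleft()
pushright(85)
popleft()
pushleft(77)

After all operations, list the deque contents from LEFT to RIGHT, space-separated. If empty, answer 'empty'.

Answer: 77

Derivation:
pushright(72): [72]
pushleft(1): [1, 72]
popright(): [1]
popleft(): []
pushright(49): [49]
popleft(): []
pushright(85): [85]
popleft(): []
pushleft(77): [77]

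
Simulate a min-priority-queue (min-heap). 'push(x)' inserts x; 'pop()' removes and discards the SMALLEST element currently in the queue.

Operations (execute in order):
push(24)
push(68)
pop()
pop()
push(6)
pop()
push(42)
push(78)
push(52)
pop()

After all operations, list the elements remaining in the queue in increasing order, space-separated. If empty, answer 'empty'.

push(24): heap contents = [24]
push(68): heap contents = [24, 68]
pop() → 24: heap contents = [68]
pop() → 68: heap contents = []
push(6): heap contents = [6]
pop() → 6: heap contents = []
push(42): heap contents = [42]
push(78): heap contents = [42, 78]
push(52): heap contents = [42, 52, 78]
pop() → 42: heap contents = [52, 78]

Answer: 52 78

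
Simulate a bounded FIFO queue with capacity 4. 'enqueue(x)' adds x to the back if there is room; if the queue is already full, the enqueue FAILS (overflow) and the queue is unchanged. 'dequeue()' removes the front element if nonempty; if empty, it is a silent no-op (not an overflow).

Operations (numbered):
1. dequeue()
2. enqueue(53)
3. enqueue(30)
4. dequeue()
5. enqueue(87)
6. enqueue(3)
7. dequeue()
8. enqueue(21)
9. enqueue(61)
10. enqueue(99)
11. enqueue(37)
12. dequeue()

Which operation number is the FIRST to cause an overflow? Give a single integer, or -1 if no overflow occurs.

Answer: 10

Derivation:
1. dequeue(): empty, no-op, size=0
2. enqueue(53): size=1
3. enqueue(30): size=2
4. dequeue(): size=1
5. enqueue(87): size=2
6. enqueue(3): size=3
7. dequeue(): size=2
8. enqueue(21): size=3
9. enqueue(61): size=4
10. enqueue(99): size=4=cap → OVERFLOW (fail)
11. enqueue(37): size=4=cap → OVERFLOW (fail)
12. dequeue(): size=3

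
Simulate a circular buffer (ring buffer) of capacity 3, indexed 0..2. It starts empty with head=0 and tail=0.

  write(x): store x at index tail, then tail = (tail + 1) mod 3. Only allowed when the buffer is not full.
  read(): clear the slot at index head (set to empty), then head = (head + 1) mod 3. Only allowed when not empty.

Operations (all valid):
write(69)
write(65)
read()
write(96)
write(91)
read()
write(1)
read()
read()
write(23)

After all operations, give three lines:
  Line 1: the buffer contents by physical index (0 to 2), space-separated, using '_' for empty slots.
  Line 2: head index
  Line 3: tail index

Answer: _ 1 23
1
0

Derivation:
write(69): buf=[69 _ _], head=0, tail=1, size=1
write(65): buf=[69 65 _], head=0, tail=2, size=2
read(): buf=[_ 65 _], head=1, tail=2, size=1
write(96): buf=[_ 65 96], head=1, tail=0, size=2
write(91): buf=[91 65 96], head=1, tail=1, size=3
read(): buf=[91 _ 96], head=2, tail=1, size=2
write(1): buf=[91 1 96], head=2, tail=2, size=3
read(): buf=[91 1 _], head=0, tail=2, size=2
read(): buf=[_ 1 _], head=1, tail=2, size=1
write(23): buf=[_ 1 23], head=1, tail=0, size=2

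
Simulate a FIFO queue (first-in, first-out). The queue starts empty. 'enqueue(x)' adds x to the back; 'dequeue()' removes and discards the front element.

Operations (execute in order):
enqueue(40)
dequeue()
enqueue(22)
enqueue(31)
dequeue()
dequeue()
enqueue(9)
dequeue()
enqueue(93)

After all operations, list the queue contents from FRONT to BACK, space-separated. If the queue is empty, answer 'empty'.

Answer: 93

Derivation:
enqueue(40): [40]
dequeue(): []
enqueue(22): [22]
enqueue(31): [22, 31]
dequeue(): [31]
dequeue(): []
enqueue(9): [9]
dequeue(): []
enqueue(93): [93]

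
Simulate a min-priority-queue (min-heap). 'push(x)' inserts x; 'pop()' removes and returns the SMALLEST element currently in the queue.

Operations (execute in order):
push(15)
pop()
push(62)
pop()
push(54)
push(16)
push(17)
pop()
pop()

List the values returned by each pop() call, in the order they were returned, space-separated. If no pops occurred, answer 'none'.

Answer: 15 62 16 17

Derivation:
push(15): heap contents = [15]
pop() → 15: heap contents = []
push(62): heap contents = [62]
pop() → 62: heap contents = []
push(54): heap contents = [54]
push(16): heap contents = [16, 54]
push(17): heap contents = [16, 17, 54]
pop() → 16: heap contents = [17, 54]
pop() → 17: heap contents = [54]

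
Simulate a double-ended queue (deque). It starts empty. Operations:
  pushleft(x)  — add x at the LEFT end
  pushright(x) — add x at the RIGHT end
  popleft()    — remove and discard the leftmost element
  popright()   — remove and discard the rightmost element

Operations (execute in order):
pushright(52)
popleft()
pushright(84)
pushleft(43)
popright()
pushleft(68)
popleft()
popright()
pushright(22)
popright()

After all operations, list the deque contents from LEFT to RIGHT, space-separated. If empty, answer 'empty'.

pushright(52): [52]
popleft(): []
pushright(84): [84]
pushleft(43): [43, 84]
popright(): [43]
pushleft(68): [68, 43]
popleft(): [43]
popright(): []
pushright(22): [22]
popright(): []

Answer: empty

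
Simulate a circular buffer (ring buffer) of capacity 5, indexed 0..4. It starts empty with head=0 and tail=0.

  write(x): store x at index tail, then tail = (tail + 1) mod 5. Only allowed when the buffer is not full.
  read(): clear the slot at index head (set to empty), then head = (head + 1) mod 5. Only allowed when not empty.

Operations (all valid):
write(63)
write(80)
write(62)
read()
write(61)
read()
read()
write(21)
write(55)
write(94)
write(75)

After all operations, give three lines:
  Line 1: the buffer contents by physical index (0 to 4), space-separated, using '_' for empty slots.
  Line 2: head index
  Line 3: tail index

Answer: 55 94 75 61 21
3
3

Derivation:
write(63): buf=[63 _ _ _ _], head=0, tail=1, size=1
write(80): buf=[63 80 _ _ _], head=0, tail=2, size=2
write(62): buf=[63 80 62 _ _], head=0, tail=3, size=3
read(): buf=[_ 80 62 _ _], head=1, tail=3, size=2
write(61): buf=[_ 80 62 61 _], head=1, tail=4, size=3
read(): buf=[_ _ 62 61 _], head=2, tail=4, size=2
read(): buf=[_ _ _ 61 _], head=3, tail=4, size=1
write(21): buf=[_ _ _ 61 21], head=3, tail=0, size=2
write(55): buf=[55 _ _ 61 21], head=3, tail=1, size=3
write(94): buf=[55 94 _ 61 21], head=3, tail=2, size=4
write(75): buf=[55 94 75 61 21], head=3, tail=3, size=5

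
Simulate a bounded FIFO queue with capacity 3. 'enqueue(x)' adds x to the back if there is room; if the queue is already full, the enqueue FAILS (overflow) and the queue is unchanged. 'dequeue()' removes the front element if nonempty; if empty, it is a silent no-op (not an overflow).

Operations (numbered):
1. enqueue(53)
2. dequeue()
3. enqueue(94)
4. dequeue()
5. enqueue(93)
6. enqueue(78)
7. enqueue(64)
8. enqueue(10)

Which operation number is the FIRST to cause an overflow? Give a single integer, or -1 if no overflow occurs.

1. enqueue(53): size=1
2. dequeue(): size=0
3. enqueue(94): size=1
4. dequeue(): size=0
5. enqueue(93): size=1
6. enqueue(78): size=2
7. enqueue(64): size=3
8. enqueue(10): size=3=cap → OVERFLOW (fail)

Answer: 8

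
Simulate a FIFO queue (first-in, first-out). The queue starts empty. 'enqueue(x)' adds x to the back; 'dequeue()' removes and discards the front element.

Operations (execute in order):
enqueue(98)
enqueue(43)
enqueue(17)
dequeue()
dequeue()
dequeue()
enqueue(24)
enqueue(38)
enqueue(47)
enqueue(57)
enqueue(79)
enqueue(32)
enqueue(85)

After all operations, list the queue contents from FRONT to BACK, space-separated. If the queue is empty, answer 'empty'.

enqueue(98): [98]
enqueue(43): [98, 43]
enqueue(17): [98, 43, 17]
dequeue(): [43, 17]
dequeue(): [17]
dequeue(): []
enqueue(24): [24]
enqueue(38): [24, 38]
enqueue(47): [24, 38, 47]
enqueue(57): [24, 38, 47, 57]
enqueue(79): [24, 38, 47, 57, 79]
enqueue(32): [24, 38, 47, 57, 79, 32]
enqueue(85): [24, 38, 47, 57, 79, 32, 85]

Answer: 24 38 47 57 79 32 85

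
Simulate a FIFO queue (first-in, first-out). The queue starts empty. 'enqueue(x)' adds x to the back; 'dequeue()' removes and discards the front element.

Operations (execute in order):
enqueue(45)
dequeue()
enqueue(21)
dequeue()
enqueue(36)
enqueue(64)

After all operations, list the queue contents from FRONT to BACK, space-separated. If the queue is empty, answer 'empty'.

Answer: 36 64

Derivation:
enqueue(45): [45]
dequeue(): []
enqueue(21): [21]
dequeue(): []
enqueue(36): [36]
enqueue(64): [36, 64]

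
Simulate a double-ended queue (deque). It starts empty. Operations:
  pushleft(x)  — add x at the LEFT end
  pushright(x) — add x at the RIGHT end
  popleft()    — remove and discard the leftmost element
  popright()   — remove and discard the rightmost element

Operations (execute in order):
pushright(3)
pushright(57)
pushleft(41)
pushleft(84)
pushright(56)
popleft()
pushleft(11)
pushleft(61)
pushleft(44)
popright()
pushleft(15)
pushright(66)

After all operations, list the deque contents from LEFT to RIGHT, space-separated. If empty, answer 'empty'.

Answer: 15 44 61 11 41 3 57 66

Derivation:
pushright(3): [3]
pushright(57): [3, 57]
pushleft(41): [41, 3, 57]
pushleft(84): [84, 41, 3, 57]
pushright(56): [84, 41, 3, 57, 56]
popleft(): [41, 3, 57, 56]
pushleft(11): [11, 41, 3, 57, 56]
pushleft(61): [61, 11, 41, 3, 57, 56]
pushleft(44): [44, 61, 11, 41, 3, 57, 56]
popright(): [44, 61, 11, 41, 3, 57]
pushleft(15): [15, 44, 61, 11, 41, 3, 57]
pushright(66): [15, 44, 61, 11, 41, 3, 57, 66]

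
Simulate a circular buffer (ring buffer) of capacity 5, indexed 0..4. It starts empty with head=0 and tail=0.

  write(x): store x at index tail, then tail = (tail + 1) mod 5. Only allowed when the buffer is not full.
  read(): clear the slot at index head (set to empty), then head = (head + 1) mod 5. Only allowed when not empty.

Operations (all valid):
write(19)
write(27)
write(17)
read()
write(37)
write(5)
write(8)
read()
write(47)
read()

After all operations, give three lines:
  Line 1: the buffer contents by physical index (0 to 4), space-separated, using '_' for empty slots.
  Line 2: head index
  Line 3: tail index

write(19): buf=[19 _ _ _ _], head=0, tail=1, size=1
write(27): buf=[19 27 _ _ _], head=0, tail=2, size=2
write(17): buf=[19 27 17 _ _], head=0, tail=3, size=3
read(): buf=[_ 27 17 _ _], head=1, tail=3, size=2
write(37): buf=[_ 27 17 37 _], head=1, tail=4, size=3
write(5): buf=[_ 27 17 37 5], head=1, tail=0, size=4
write(8): buf=[8 27 17 37 5], head=1, tail=1, size=5
read(): buf=[8 _ 17 37 5], head=2, tail=1, size=4
write(47): buf=[8 47 17 37 5], head=2, tail=2, size=5
read(): buf=[8 47 _ 37 5], head=3, tail=2, size=4

Answer: 8 47 _ 37 5
3
2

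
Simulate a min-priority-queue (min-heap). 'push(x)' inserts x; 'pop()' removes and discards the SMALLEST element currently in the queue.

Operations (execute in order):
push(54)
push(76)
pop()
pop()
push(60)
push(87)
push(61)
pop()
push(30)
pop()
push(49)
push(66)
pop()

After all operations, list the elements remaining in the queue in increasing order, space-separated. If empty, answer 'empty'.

push(54): heap contents = [54]
push(76): heap contents = [54, 76]
pop() → 54: heap contents = [76]
pop() → 76: heap contents = []
push(60): heap contents = [60]
push(87): heap contents = [60, 87]
push(61): heap contents = [60, 61, 87]
pop() → 60: heap contents = [61, 87]
push(30): heap contents = [30, 61, 87]
pop() → 30: heap contents = [61, 87]
push(49): heap contents = [49, 61, 87]
push(66): heap contents = [49, 61, 66, 87]
pop() → 49: heap contents = [61, 66, 87]

Answer: 61 66 87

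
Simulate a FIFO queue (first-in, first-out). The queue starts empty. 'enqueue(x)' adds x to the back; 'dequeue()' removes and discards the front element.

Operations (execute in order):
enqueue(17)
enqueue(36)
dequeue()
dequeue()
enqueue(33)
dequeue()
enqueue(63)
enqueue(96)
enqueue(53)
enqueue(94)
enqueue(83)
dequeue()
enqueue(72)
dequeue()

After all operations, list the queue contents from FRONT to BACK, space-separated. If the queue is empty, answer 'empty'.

Answer: 53 94 83 72

Derivation:
enqueue(17): [17]
enqueue(36): [17, 36]
dequeue(): [36]
dequeue(): []
enqueue(33): [33]
dequeue(): []
enqueue(63): [63]
enqueue(96): [63, 96]
enqueue(53): [63, 96, 53]
enqueue(94): [63, 96, 53, 94]
enqueue(83): [63, 96, 53, 94, 83]
dequeue(): [96, 53, 94, 83]
enqueue(72): [96, 53, 94, 83, 72]
dequeue(): [53, 94, 83, 72]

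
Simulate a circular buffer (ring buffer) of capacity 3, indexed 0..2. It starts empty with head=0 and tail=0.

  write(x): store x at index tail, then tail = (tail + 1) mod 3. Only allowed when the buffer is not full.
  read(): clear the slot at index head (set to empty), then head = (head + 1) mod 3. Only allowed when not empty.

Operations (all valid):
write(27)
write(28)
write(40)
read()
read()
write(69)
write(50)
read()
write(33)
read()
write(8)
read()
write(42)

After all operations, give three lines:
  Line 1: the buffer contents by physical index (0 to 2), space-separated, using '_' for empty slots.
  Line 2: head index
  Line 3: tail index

write(27): buf=[27 _ _], head=0, tail=1, size=1
write(28): buf=[27 28 _], head=0, tail=2, size=2
write(40): buf=[27 28 40], head=0, tail=0, size=3
read(): buf=[_ 28 40], head=1, tail=0, size=2
read(): buf=[_ _ 40], head=2, tail=0, size=1
write(69): buf=[69 _ 40], head=2, tail=1, size=2
write(50): buf=[69 50 40], head=2, tail=2, size=3
read(): buf=[69 50 _], head=0, tail=2, size=2
write(33): buf=[69 50 33], head=0, tail=0, size=3
read(): buf=[_ 50 33], head=1, tail=0, size=2
write(8): buf=[8 50 33], head=1, tail=1, size=3
read(): buf=[8 _ 33], head=2, tail=1, size=2
write(42): buf=[8 42 33], head=2, tail=2, size=3

Answer: 8 42 33
2
2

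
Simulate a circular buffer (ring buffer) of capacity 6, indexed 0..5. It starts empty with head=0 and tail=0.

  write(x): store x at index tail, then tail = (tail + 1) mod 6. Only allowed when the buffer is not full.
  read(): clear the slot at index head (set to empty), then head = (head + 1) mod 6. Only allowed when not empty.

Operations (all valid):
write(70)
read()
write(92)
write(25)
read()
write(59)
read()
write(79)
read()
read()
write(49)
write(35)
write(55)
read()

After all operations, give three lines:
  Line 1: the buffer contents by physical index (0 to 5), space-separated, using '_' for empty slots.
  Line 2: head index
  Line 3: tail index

Answer: 35 55 _ _ _ _
0
2

Derivation:
write(70): buf=[70 _ _ _ _ _], head=0, tail=1, size=1
read(): buf=[_ _ _ _ _ _], head=1, tail=1, size=0
write(92): buf=[_ 92 _ _ _ _], head=1, tail=2, size=1
write(25): buf=[_ 92 25 _ _ _], head=1, tail=3, size=2
read(): buf=[_ _ 25 _ _ _], head=2, tail=3, size=1
write(59): buf=[_ _ 25 59 _ _], head=2, tail=4, size=2
read(): buf=[_ _ _ 59 _ _], head=3, tail=4, size=1
write(79): buf=[_ _ _ 59 79 _], head=3, tail=5, size=2
read(): buf=[_ _ _ _ 79 _], head=4, tail=5, size=1
read(): buf=[_ _ _ _ _ _], head=5, tail=5, size=0
write(49): buf=[_ _ _ _ _ 49], head=5, tail=0, size=1
write(35): buf=[35 _ _ _ _ 49], head=5, tail=1, size=2
write(55): buf=[35 55 _ _ _ 49], head=5, tail=2, size=3
read(): buf=[35 55 _ _ _ _], head=0, tail=2, size=2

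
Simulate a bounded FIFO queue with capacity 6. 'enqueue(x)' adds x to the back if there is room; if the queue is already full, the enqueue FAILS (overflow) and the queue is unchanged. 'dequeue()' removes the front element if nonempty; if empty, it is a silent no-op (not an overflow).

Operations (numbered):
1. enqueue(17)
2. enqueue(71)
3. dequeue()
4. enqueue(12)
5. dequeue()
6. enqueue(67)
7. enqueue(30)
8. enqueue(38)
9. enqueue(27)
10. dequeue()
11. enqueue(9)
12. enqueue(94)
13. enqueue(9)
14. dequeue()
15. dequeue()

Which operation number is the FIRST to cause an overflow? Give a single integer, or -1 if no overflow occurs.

1. enqueue(17): size=1
2. enqueue(71): size=2
3. dequeue(): size=1
4. enqueue(12): size=2
5. dequeue(): size=1
6. enqueue(67): size=2
7. enqueue(30): size=3
8. enqueue(38): size=4
9. enqueue(27): size=5
10. dequeue(): size=4
11. enqueue(9): size=5
12. enqueue(94): size=6
13. enqueue(9): size=6=cap → OVERFLOW (fail)
14. dequeue(): size=5
15. dequeue(): size=4

Answer: 13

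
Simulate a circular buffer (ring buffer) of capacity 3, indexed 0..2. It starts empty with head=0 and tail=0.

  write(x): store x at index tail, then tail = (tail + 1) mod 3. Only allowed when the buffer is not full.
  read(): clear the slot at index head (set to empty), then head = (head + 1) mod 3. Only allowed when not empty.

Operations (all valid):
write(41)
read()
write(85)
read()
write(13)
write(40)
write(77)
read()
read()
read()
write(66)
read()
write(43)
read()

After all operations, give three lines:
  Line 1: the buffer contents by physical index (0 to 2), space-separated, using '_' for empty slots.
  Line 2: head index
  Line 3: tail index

Answer: _ _ _
1
1

Derivation:
write(41): buf=[41 _ _], head=0, tail=1, size=1
read(): buf=[_ _ _], head=1, tail=1, size=0
write(85): buf=[_ 85 _], head=1, tail=2, size=1
read(): buf=[_ _ _], head=2, tail=2, size=0
write(13): buf=[_ _ 13], head=2, tail=0, size=1
write(40): buf=[40 _ 13], head=2, tail=1, size=2
write(77): buf=[40 77 13], head=2, tail=2, size=3
read(): buf=[40 77 _], head=0, tail=2, size=2
read(): buf=[_ 77 _], head=1, tail=2, size=1
read(): buf=[_ _ _], head=2, tail=2, size=0
write(66): buf=[_ _ 66], head=2, tail=0, size=1
read(): buf=[_ _ _], head=0, tail=0, size=0
write(43): buf=[43 _ _], head=0, tail=1, size=1
read(): buf=[_ _ _], head=1, tail=1, size=0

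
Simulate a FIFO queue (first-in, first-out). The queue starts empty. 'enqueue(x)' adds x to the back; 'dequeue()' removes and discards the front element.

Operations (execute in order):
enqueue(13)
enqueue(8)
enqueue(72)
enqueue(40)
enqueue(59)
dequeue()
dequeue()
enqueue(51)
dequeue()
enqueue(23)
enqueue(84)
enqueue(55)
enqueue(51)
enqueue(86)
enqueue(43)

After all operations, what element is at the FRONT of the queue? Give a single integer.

Answer: 40

Derivation:
enqueue(13): queue = [13]
enqueue(8): queue = [13, 8]
enqueue(72): queue = [13, 8, 72]
enqueue(40): queue = [13, 8, 72, 40]
enqueue(59): queue = [13, 8, 72, 40, 59]
dequeue(): queue = [8, 72, 40, 59]
dequeue(): queue = [72, 40, 59]
enqueue(51): queue = [72, 40, 59, 51]
dequeue(): queue = [40, 59, 51]
enqueue(23): queue = [40, 59, 51, 23]
enqueue(84): queue = [40, 59, 51, 23, 84]
enqueue(55): queue = [40, 59, 51, 23, 84, 55]
enqueue(51): queue = [40, 59, 51, 23, 84, 55, 51]
enqueue(86): queue = [40, 59, 51, 23, 84, 55, 51, 86]
enqueue(43): queue = [40, 59, 51, 23, 84, 55, 51, 86, 43]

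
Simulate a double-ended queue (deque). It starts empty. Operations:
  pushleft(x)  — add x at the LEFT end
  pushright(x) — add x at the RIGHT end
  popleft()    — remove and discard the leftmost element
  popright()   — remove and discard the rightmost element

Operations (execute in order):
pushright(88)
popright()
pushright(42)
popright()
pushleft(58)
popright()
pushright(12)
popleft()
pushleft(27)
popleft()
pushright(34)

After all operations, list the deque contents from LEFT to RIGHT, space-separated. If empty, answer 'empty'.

Answer: 34

Derivation:
pushright(88): [88]
popright(): []
pushright(42): [42]
popright(): []
pushleft(58): [58]
popright(): []
pushright(12): [12]
popleft(): []
pushleft(27): [27]
popleft(): []
pushright(34): [34]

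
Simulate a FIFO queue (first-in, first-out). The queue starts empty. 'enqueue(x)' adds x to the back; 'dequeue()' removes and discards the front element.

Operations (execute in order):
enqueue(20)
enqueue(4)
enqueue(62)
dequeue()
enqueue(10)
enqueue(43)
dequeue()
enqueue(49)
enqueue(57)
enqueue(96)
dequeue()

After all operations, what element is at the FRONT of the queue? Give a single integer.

enqueue(20): queue = [20]
enqueue(4): queue = [20, 4]
enqueue(62): queue = [20, 4, 62]
dequeue(): queue = [4, 62]
enqueue(10): queue = [4, 62, 10]
enqueue(43): queue = [4, 62, 10, 43]
dequeue(): queue = [62, 10, 43]
enqueue(49): queue = [62, 10, 43, 49]
enqueue(57): queue = [62, 10, 43, 49, 57]
enqueue(96): queue = [62, 10, 43, 49, 57, 96]
dequeue(): queue = [10, 43, 49, 57, 96]

Answer: 10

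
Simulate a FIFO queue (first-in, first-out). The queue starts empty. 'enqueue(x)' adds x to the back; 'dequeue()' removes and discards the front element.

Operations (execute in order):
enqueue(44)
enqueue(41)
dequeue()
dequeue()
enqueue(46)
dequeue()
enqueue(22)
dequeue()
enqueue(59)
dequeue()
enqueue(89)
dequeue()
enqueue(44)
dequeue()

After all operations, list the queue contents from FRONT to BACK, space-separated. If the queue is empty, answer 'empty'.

Answer: empty

Derivation:
enqueue(44): [44]
enqueue(41): [44, 41]
dequeue(): [41]
dequeue(): []
enqueue(46): [46]
dequeue(): []
enqueue(22): [22]
dequeue(): []
enqueue(59): [59]
dequeue(): []
enqueue(89): [89]
dequeue(): []
enqueue(44): [44]
dequeue(): []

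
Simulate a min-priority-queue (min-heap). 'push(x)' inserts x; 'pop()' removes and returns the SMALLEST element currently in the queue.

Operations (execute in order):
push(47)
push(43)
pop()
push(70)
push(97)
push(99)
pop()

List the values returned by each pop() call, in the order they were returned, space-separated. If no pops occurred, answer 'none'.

push(47): heap contents = [47]
push(43): heap contents = [43, 47]
pop() → 43: heap contents = [47]
push(70): heap contents = [47, 70]
push(97): heap contents = [47, 70, 97]
push(99): heap contents = [47, 70, 97, 99]
pop() → 47: heap contents = [70, 97, 99]

Answer: 43 47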